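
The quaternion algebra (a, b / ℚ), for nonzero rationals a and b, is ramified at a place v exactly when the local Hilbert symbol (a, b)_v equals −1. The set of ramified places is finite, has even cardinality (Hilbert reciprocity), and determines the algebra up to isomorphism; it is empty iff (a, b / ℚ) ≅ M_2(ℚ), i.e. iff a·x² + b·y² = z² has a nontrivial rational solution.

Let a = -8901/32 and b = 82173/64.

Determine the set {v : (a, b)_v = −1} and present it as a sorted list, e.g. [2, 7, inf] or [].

[2, 3, 13, 23]

(a, b) ≡ (-1978, 1677) mod (ℚ^×)²; places V = {2, 3, 7, 13, 23, 43, ∞}.
(a,b)_43: α=1, u≡11; β=1, v≡5 (mod 43); (11|43)=+1, (5|43)=-1; sign (−1)^1·+1^1·-1^1 = +1.
(a,b)_∞: sgn(-1978)=−, sgn(1677)=+, so +1.
(a,b)_7: α=0, u≡6; β=2, v≡4 (mod 7); (6|7)=-1, (4|7)=+1; sign (−1)^0·-1^2·+1^0 = +1.
(a,b)_3: α=2, u≡2; β=1, v≡1 (mod 3); (2|3)=-1, (1|3)=+1; sign (−1)^0·-1^1·+1^2 = -1.
(a,b)_2: α=-5, β=-6; u≡3, v≡5 (mod 8); ε(u)ε(v)=1·0, αω(v)=-5·1, βω(u)=-6·1; sum ≡ 1  ⇒  -1.
(a,b)_13: α=0, u≡5; β=1, v≡10 (mod 13); (5|13)=-1, (10|13)=+1; sign (−1)^0·-1^1·+1^0 = -1.
(a,b)_23: α=1, u≡3; β=0, v≡15 (mod 23); (3|23)=+1, (15|23)=-1; sign (−1)^0·+1^0·-1^1 = -1.
|Ram(-1978, 1677)| = 4, even; anisotropic at {2, 3, 13, 23}.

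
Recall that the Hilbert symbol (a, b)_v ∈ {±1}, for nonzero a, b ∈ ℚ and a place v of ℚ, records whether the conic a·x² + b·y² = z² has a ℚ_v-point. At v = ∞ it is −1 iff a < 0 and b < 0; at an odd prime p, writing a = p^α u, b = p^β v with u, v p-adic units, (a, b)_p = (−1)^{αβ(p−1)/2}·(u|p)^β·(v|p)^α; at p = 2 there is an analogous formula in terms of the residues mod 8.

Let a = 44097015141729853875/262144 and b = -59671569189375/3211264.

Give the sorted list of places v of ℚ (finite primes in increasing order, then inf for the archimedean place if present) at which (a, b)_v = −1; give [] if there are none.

[5, 29]

Mod squares: a ≡ 1595, b ≡ -143. Check v ∈ {∞, 2, 3, 5, 7, 11, 13, 29}.
v=2: v_2(a)=-18, v_2(b)=-16; units ≡ 3, 1 (mod 8); ε·ε+αω+βω = 1·0+-18·0+-16·1 ≡ 0  ⇒  (a,b)_2 = +1.
v=5: a=5^3·(≡4), b=5^4·(≡3) mod 5; (4|5)=+1, (3|5)=-1; (−1)^{3·4·2}·(+1)^4·(-1)^3 = -1.
v=29: a=29^3·(≡21), b=29^2·(≡15) mod 29; (21|29)=-1, (15|29)=-1; (−1)^{3·2·14}·(-1)^2·(-1)^3 = -1.
v=7: a=7^0·(≡5), b=7^-2·(≡2) mod 7; (5|7)=-1, (2|7)=+1; (−1)^{0·-2·3}·(-1)^-2·(+1)^0 = +1.
v=∞: 1595 > 0 and -143 < 0  ⇒  (a,b)_∞ = +1.
v=3: a=3^12·(≡2), b=3^8·(≡1) mod 3; (2|3)=-1, (1|3)=+1; (−1)^{12·8·1}·(-1)^8·(+1)^12 = +1.
v=11: a=11^5·(≡8), b=11^3·(≡1) mod 11; (8|11)=-1, (1|11)=+1; (−1)^{5·3·5}·(-1)^3·(+1)^5 = +1.
v=13: a=13^2·(≡9), b=13^1·(≡6) mod 13; (9|13)=+1, (6|13)=-1; (−1)^{2·1·6}·(+1)^1·(-1)^2 = +1.
|Ram(1595, -143)| = 2, even; anisotropic at {5, 29}.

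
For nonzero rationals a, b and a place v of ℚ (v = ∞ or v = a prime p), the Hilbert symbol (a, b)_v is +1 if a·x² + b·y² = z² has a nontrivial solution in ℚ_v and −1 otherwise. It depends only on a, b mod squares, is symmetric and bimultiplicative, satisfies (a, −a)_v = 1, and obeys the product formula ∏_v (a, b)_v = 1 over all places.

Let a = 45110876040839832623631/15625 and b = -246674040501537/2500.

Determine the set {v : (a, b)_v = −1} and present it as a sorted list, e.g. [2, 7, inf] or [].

(a, b) ≡ (399, -458337) mod (ℚ^×)²; places V = {2, 3, 5, 7, 11, 17, 19, 37, 43, ∞}.
(a,b)_19: α=5, u≡8; β=3, v≡9 (mod 19); (8|19)=-1, (9|19)=+1; sign (−1)^1·-1^3·+1^5 = +1.
(a,b)_3: α=5, u≡1; β=3, v≡2 (mod 3); (1|3)=+1, (2|3)=-1; sign (−1)^1·+1^3·-1^5 = +1.
(a,b)_17: α=2, u≡8; β=1, v≡2 (mod 17); (8|17)=+1, (2|17)=+1; sign (−1)^0·+1^1·+1^2 = +1.
(a,b)_37: α=2, u≡6; β=2, v≡23 (mod 37); (6|37)=-1, (23|37)=-1; sign (−1)^0·-1^2·-1^2 = +1.
(a,b)_43: α=2, u≡2; β=1, v≡2 (mod 43); (2|43)=-1, (2|43)=-1; sign (−1)^0·-1^1·-1^2 = -1.
(a,b)_5: α=-6, u≡1; β=-4, v≡2 (mod 5); (1|5)=+1, (2|5)=-1; sign (−1)^0·+1^-4·-1^-6 = +1.
(a,b)_∞: sgn(399)=+, sgn(-458337)=−, so +1.
(a,b)_11: α=4, u≡1; β=3, v≡3 (mod 11); (1|11)=+1, (3|11)=+1; sign (−1)^0·+1^3·+1^4 = +1.
(a,b)_7: α=1, u≡4; β=0, v≡2 (mod 7); (4|7)=+1, (2|7)=+1; sign (−1)^0·+1^0·+1^1 = +1.
(a,b)_2: α=0, β=-2; u≡7, v≡7 (mod 8); ε(u)ε(v)=1·1, αω(v)=0·0, βω(u)=-2·0; sum ≡ 1  ⇒  -1.
Ram(399, -458337) = {2, 43}; no ℚ_2-point on the conic.

[2, 43]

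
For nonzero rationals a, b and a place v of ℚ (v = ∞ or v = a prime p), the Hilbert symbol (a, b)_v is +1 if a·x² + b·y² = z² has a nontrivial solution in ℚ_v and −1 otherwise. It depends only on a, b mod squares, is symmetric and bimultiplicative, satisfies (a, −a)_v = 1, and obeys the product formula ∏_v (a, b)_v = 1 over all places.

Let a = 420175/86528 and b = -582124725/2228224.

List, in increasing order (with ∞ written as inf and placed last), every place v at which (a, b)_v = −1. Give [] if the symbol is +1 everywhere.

Mod squares: a ≡ 14, b ≡ -714. Check v ∈ {∞, 2, 3, 5, 7, 13, 17}.
v=∞: 14 > 0 and -714 < 0  ⇒  (a,b)_∞ = +1.
v=3: a=3^0·(≡2), b=3^9·(≡2) mod 3; (2|3)=-1, (2|3)=-1; (−1)^{0·9·1}·(-1)^9·(-1)^0 = -1.
v=5: a=5^2·(≡4), b=5^2·(≡4) mod 5; (4|5)=+1, (4|5)=+1; (−1)^{2·2·2}·(+1)^2·(+1)^2 = +1.
v=17: a=17^0·(≡7), b=17^-1·(≡1) mod 17; (7|17)=-1, (1|17)=+1; (−1)^{0·-1·8}·(-1)^-1·(+1)^0 = -1.
v=7: a=7^5·(≡4), b=7^1·(≡5) mod 7; (4|7)=+1, (5|7)=-1; (−1)^{5·1·3}·(+1)^1·(-1)^5 = +1.
v=2: v_2(a)=-9, v_2(b)=-17; units ≡ 7, 3 (mod 8); ε·ε+αω+βω = 1·1+-9·1+-17·0 ≡ 0  ⇒  (a,b)_2 = +1.
v=13: a=13^-2·(≡3), b=13^2·(≡3) mod 13; (3|13)=+1, (3|13)=+1; (−1)^{-2·2·6}·(+1)^2·(+1)^-2 = +1.
Ram(14, -714) = {3, 17}; no ℚ_3-point on the conic.

[3, 17]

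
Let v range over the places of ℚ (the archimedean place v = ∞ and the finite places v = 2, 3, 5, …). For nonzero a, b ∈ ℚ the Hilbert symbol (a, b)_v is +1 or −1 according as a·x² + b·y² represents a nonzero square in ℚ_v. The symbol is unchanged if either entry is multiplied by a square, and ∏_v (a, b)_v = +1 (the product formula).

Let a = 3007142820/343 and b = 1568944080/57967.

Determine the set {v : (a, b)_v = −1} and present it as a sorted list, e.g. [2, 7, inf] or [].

Mod squares: a ≡ 1015, b ≡ 70035. Check v ∈ {∞, 2, 3, 5, 7, 11, 13, 23, 29}.
v=11: a=11^2·(≡5), b=11^2·(≡4) mod 11; (5|11)=+1, (4|11)=+1; (−1)^{2·2·5}·(+1)^2·(+1)^2 = +1.
v=3: a=3^4·(≡1), b=3^5·(≡2) mod 3; (1|3)=+1, (2|3)=-1; (−1)^{4·5·1}·(+1)^5·(-1)^4 = +1.
v=23: a=23^2·(≡4), b=23^1·(≡6) mod 23; (4|23)=+1, (6|23)=+1; (−1)^{2·1·11}·(+1)^1·(+1)^2 = +1.
v=5: a=5^1·(≡3), b=5^1·(≡3) mod 5; (3|5)=-1, (3|5)=-1; (−1)^{1·1·2}·(-1)^1·(-1)^1 = +1.
v=7: a=7^-3·(≡3), b=7^-3·(≡4) mod 7; (3|7)=-1, (4|7)=+1; (−1)^{-3·-3·3}·(-1)^-3·(+1)^-3 = +1.
v=∞: 1015 > 0 and 70035 > 0  ⇒  (a,b)_∞ = +1.
v=29: a=29^1·(≡28), b=29^1·(≡17) mod 29; (28|29)=+1, (17|29)=-1; (−1)^{1·1·14}·(+1)^1·(-1)^1 = -1.
v=13: a=13^0·(≡9), b=13^-2·(≡3) mod 13; (9|13)=+1, (3|13)=+1; (−1)^{0·-2·6}·(+1)^-2·(+1)^0 = +1.
v=2: v_2(a)=2, v_2(b)=4; units ≡ 7, 3 (mod 8); ε·ε+αω+βω = 1·1+2·1+4·0 ≡ 1  ⇒  (a,b)_2 = -1.
Ram(1015, 70035) = {2, 29}; no ℚ_2-point on the conic.

[2, 29]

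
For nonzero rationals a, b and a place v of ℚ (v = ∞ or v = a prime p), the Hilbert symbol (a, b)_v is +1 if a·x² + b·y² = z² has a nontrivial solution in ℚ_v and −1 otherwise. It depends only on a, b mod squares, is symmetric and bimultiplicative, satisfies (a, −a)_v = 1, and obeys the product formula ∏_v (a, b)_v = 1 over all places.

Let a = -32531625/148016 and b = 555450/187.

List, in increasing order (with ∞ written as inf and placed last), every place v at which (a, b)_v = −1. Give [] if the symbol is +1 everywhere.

[2, 7, 11, 17]

(a, b) ≡ (-19635, 7854) mod (ℚ^×)²; places V = {2, 3, 5, 7, 11, 17, 23, 29, ∞}.
(a,b)_7: α=1, u≡2; β=1, v≡1 (mod 7); (2|7)=+1, (1|7)=+1; sign (−1)^1·+1^1·+1^1 = -1.
(a,b)_∞: sgn(-19635)=−, sgn(7854)=+, so +1.
(a,b)_5: α=3, u≡2; β=2, v≡4 (mod 5); (2|5)=-1, (4|5)=+1; sign (−1)^0·-1^2·+1^3 = +1.
(a,b)_23: α=0, u≡22; β=2, v≡5 (mod 23); (22|23)=-1, (5|23)=-1; sign (−1)^0·-1^2·-1^0 = +1.
(a,b)_17: α=1, u≡1; β=-1, v≡7 (mod 17); (1|17)=+1, (7|17)=-1; sign (−1)^0·+1^-1·-1^1 = -1.
(a,b)_11: α=-1, u≡2; β=-1, v≡10 (mod 11); (2|11)=-1, (10|11)=-1; sign (−1)^1·-1^-1·-1^-1 = -1.
(a,b)_2: α=-4, β=1; u≡5, v≡7 (mod 8); ε(u)ε(v)=0·1, αω(v)=-4·0, βω(u)=1·1; sum ≡ 1  ⇒  -1.
(a,b)_3: α=7, u≡1; β=1, v≡2 (mod 3); (1|3)=+1, (2|3)=-1; sign (−1)^1·+1^1·-1^7 = +1.
(a,b)_29: α=-2, u≡12; β=0, v≡1 (mod 29); (12|29)=-1, (1|29)=+1; sign (−1)^0·-1^0·+1^-2 = +1.
(-19635, 7854 / ℚ) ramifies at {2, 7, 11, 17}: a division algebra.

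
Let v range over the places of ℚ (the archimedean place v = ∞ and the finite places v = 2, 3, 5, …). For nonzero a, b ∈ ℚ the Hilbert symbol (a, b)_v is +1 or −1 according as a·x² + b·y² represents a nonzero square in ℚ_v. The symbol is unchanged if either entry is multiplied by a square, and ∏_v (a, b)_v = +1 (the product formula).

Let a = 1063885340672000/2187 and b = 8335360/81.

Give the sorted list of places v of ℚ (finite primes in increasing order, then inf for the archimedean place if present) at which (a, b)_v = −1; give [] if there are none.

Mod squares: a ≡ 15, b ≡ 2035. Check v ∈ {∞, 2, 3, 5, 7, 11, 37}.
v=7: a=7^2·(≡1), b=7^0·(≡3) mod 7; (1|7)=+1, (3|7)=-1; (−1)^{2·0·3}·(+1)^0·(-1)^2 = +1.
v=3: a=3^-7·(≡2), b=3^-4·(≡1) mod 3; (2|3)=-1, (1|3)=+1; (−1)^{-7·-4·1}·(-1)^-4·(+1)^-7 = +1.
v=2: v_2(a)=20, v_2(b)=12; units ≡ 7, 3 (mod 8); ε·ε+αω+βω = 1·1+20·1+12·0 ≡ 1  ⇒  (a,b)_2 = -1.
v=∞: 15 > 0 and 2035 > 0  ⇒  (a,b)_∞ = +1.
v=37: a=37^2·(≡22), b=37^1·(≡14) mod 37; (22|37)=-1, (14|37)=-1; (−1)^{2·1·18}·(-1)^1·(-1)^2 = -1.
v=11: a=11^2·(≡5), b=11^1·(≡9) mod 11; (5|11)=+1, (9|11)=+1; (−1)^{2·1·5}·(+1)^1·(+1)^2 = +1.
v=5: a=5^3·(≡3), b=5^1·(≡2) mod 5; (3|5)=-1, (2|5)=-1; (−1)^{3·1·2}·(-1)^1·(-1)^3 = +1.
|Ram(15, 2035)| = 2, even; anisotropic at {2, 37}.

[2, 37]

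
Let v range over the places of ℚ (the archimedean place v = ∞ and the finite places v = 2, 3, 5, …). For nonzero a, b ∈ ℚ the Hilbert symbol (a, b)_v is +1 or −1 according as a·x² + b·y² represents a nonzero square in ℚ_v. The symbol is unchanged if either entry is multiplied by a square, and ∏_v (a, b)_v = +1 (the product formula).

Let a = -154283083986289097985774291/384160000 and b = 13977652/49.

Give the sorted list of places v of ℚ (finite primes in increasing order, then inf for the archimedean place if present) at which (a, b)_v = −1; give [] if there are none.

[13, 17]

Mod squares: a ≡ -6851, b ≡ 20677. Check v ∈ {∞, 2, 3, 5, 7, 13, 17, 23, 29, 31}.
v=13: a=13^3·(≡5), b=13^2·(≡8) mod 13; (5|13)=-1, (8|13)=-1; (−1)^{3·2·6}·(-1)^2·(-1)^3 = -1.
v=5: a=5^-4·(≡4), b=5^0·(≡3) mod 5; (4|5)=+1, (3|5)=-1; (−1)^{-4·0·2}·(+1)^0·(-1)^-4 = +1.
v=17: a=17^1·(≡11), b=17^0·(≡10) mod 17; (11|17)=-1, (10|17)=-1; (−1)^{1·0·8}·(-1)^0·(-1)^1 = -1.
v=31: a=31^5·(≡3), b=31^1·(≡5) mod 31; (3|31)=-1, (5|31)=+1; (−1)^{5·1·15}·(-1)^1·(+1)^5 = +1.
v=23: a=23^4·(≡16), b=23^1·(≡6) mod 23; (16|23)=+1, (6|23)=+1; (−1)^{4·1·11}·(+1)^1·(+1)^4 = +1.
v=29: a=29^4·(≡16), b=29^1·(≡12) mod 29; (16|29)=+1, (12|29)=-1; (−1)^{4·1·14}·(+1)^1·(-1)^4 = +1.
v=7: a=7^-4·(≡2), b=7^-2·(≡3) mod 7; (2|7)=+1, (3|7)=-1; (−1)^{-4·-2·3}·(+1)^-2·(-1)^-4 = +1.
v=3: a=3^6·(≡1), b=3^0·(≡1) mod 3; (1|3)=+1, (1|3)=+1; (−1)^{6·0·1}·(+1)^0·(+1)^6 = +1.
v=∞: -6851 < 0 and 20677 > 0  ⇒  (a,b)_∞ = +1.
v=2: v_2(a)=-8, v_2(b)=2; units ≡ 5, 5 (mod 8); ε·ε+αω+βω = 0·0+-8·1+2·1 ≡ 0  ⇒  (a,b)_2 = +1.
(-6851, 20677 / ℚ) ramifies at {13, 17}: a division algebra.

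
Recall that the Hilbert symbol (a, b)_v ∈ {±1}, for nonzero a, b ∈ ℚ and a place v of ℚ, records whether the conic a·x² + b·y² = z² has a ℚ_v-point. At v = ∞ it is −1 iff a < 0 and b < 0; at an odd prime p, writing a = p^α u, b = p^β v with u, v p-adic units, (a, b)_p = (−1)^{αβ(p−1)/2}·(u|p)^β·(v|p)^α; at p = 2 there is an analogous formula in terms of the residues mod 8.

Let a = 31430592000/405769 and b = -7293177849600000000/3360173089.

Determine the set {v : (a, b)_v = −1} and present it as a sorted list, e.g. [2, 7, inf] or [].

(a, b) ≡ (60630, -31) mod (ℚ^×)²; places V = {2, 3, 5, 7, 13, 31, 43, 47, ∞}.
(a,b)_3: α=5, u≡2; β=2, v≡2 (mod 3); (2|3)=-1, (2|3)=-1; sign (−1)^0·-1^2·-1^5 = -1.
(a,b)_13: α=-2, u≡6; β=-4, v≡6 (mod 13); (6|13)=-1, (6|13)=-1; sign (−1)^0·-1^-4·-1^-2 = +1.
(a,b)_31: α=0, u≡14; β=1, v≡15 (mod 31); (14|31)=+1, (15|31)=-1; sign (−1)^0·+1^1·-1^0 = +1.
(a,b)_47: α=1, u≡4; β=2, v≡42 (mod 47); (4|47)=+1, (42|47)=+1; sign (−1)^0·+1^2·+1^1 = +1.
(a,b)_43: α=1, u≡28; β=2, v≡2 (mod 43); (28|43)=-1, (2|43)=-1; sign (−1)^0·-1^2·-1^1 = -1.
(a,b)_∞: sgn(60630)=+, sgn(-31)=−, so +1.
(a,b)_2: α=9, β=14; u≡3, v≡1 (mod 8); ε(u)ε(v)=1·0, αω(v)=9·0, βω(u)=14·1; sum ≡ 0  ⇒  +1.
(a,b)_5: α=3, u≡4; β=8, v≡1 (mod 5); (4|5)=+1, (1|5)=+1; sign (−1)^0·+1^8·+1^3 = +1.
(a,b)_7: α=-4, u≡3; β=-6, v≡1 (mod 7); (3|7)=-1, (1|7)=+1; sign (−1)^0·-1^-6·+1^-4 = +1.
(60630, -31 / ℚ) ramifies at {3, 43}: a division algebra.

[3, 43]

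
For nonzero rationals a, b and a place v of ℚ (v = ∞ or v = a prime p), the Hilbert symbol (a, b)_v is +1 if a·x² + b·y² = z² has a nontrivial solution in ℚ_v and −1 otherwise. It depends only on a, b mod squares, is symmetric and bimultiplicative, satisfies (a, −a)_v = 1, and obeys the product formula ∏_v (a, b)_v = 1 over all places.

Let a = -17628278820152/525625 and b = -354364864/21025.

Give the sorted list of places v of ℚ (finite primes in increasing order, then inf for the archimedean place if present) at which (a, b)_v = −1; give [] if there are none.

[23, inf]

(a, b) ≡ (-4862, -391) mod (ℚ^×)²; places V = {2, 5, 7, 11, 13, 17, 23, 29, ∞}.
(a,b)_2: α=3, β=6; u≡1, v≡1 (mod 8); ε(u)ε(v)=0·0, αω(v)=3·0, βω(u)=6·0; sum ≡ 0  ⇒  +1.
(a,b)_13: α=1, u≡10; β=0, v≡1 (mod 13); (10|13)=+1, (1|13)=+1; sign (−1)^0·+1^0·+1^1 = +1.
(a,b)_11: α=3, u≡1; β=0, v≡1 (mod 11); (1|11)=+1, (1|11)=+1; sign (−1)^0·+1^0·+1^3 = +1.
(a,b)_5: α=-4, u≡3; β=-2, v≡1 (mod 5); (3|5)=-1, (1|5)=+1; sign (−1)^0·-1^-2·+1^-4 = +1.
(a,b)_29: α=-2, u≡19; β=-2, v≡15 (mod 29); (19|29)=-1, (15|29)=-1; sign (−1)^0·-1^-2·-1^-2 = +1.
(a,b)_17: α=3, u≡3; β=3, v≡12 (mod 17); (3|17)=-1, (12|17)=-1; sign (−1)^0·-1^3·-1^3 = +1.
(a,b)_∞: sgn(-4862)=−, sgn(-391)=−, so -1.
(a,b)_23: α=2, u≡22; β=1, v≡1 (mod 23); (22|23)=-1, (1|23)=+1; sign (−1)^0·-1^1·+1^2 = -1.
(a,b)_7: α=2, u≡5; β=2, v≡4 (mod 7); (5|7)=-1, (4|7)=+1; sign (−1)^0·-1^2·+1^2 = +1.
(-4862, -391 / ℚ) ramifies at {23, ∞}: a division algebra.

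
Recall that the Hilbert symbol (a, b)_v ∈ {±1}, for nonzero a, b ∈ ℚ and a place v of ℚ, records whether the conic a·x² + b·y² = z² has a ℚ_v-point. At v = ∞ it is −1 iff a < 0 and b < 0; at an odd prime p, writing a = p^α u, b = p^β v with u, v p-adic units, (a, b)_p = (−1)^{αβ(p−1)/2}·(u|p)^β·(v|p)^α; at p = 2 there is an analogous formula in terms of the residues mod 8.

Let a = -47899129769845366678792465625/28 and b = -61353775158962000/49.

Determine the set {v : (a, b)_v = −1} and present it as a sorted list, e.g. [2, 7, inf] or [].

(a, b) ≡ (-260015, -16445) mod (ℚ^×)²; places V = {2, 5, 7, 11, 13, 17, 19, 23, ∞}.
(a,b)_5: α=5, u≡2; β=3, v≡1 (mod 5); (2|5)=-1, (1|5)=+1; sign (−1)^0·-1^3·+1^5 = -1.
(a,b)_11: α=4, u≡3; β=1, v≡5 (mod 11); (3|11)=+1, (5|11)=+1; sign (−1)^0·+1^1·+1^4 = +1.
(a,b)_∞: sgn(-260015)=−, sgn(-16445)=−, so -1.
(a,b)_13: α=6, u≡6; β=3, v≡12 (mod 13); (6|13)=-1, (12|13)=+1; sign (−1)^0·-1^3·+1^6 = -1.
(a,b)_23: α=5, u≡10; β=3, v≡21 (mod 23); (10|23)=-1, (21|23)=-1; sign (−1)^1·-1^3·-1^5 = -1.
(a,b)_17: α=3, u≡10; β=2, v≡5 (mod 17); (10|17)=-1, (5|17)=-1; sign (−1)^0·-1^2·-1^3 = -1.
(a,b)_7: α=-1, u≡2; β=-2, v≡6 (mod 7); (2|7)=+1, (6|7)=-1; sign (−1)^0·+1^-2·-1^-1 = -1.
(a,b)_19: α=3, u≡2; β=2, v≡11 (mod 19); (2|19)=-1, (11|19)=+1; sign (−1)^0·-1^2·+1^3 = +1.
(a,b)_2: α=-2, β=4; u≡1, v≡3 (mod 8); ε(u)ε(v)=0·1, αω(v)=-2·1, βω(u)=4·0; sum ≡ 0  ⇒  +1.
|Ram(-260015, -16445)| = 6, even; anisotropic at {5, 7, 13, 17, 23, ∞}.

[5, 7, 13, 17, 23, inf]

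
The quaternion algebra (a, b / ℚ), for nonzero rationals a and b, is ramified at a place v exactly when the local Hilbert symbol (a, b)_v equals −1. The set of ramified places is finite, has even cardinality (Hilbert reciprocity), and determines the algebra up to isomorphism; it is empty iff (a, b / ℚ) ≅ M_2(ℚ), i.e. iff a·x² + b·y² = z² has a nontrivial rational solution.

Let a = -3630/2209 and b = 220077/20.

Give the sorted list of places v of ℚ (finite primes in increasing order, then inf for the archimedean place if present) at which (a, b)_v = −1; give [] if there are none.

(a, b) ≡ (-30, 13585) mod (ℚ^×)²; places V = {2, 3, 5, 11, 13, 19, 47, ∞}.
(a,b)_19: α=0, u≡15; β=1, v≡12 (mod 19); (15|19)=-1, (12|19)=-1; sign (−1)^0·-1^1·-1^0 = -1.
(a,b)_47: α=-2, u≡36; β=0, v≡27 (mod 47); (36|47)=+1, (27|47)=+1; sign (−1)^0·+1^0·+1^-2 = +1.
(a,b)_13: α=0, u≡3; β=1, v≡6 (mod 13); (3|13)=+1, (6|13)=-1; sign (−1)^0·+1^1·-1^0 = +1.
(a,b)_2: α=1, β=-2; u≡1, v≡1 (mod 8); ε(u)ε(v)=0·0, αω(v)=1·0, βω(u)=-2·0; sum ≡ 0  ⇒  +1.
(a,b)_11: α=2, u≡4; β=1, v≡1 (mod 11); (4|11)=+1, (1|11)=+1; sign (−1)^0·+1^1·+1^2 = +1.
(a,b)_3: α=1, u≡2; β=4, v≡1 (mod 3); (2|3)=-1, (1|3)=+1; sign (−1)^0·-1^4·+1^1 = +1.
(a,b)_∞: sgn(-30)=−, sgn(13585)=+, so +1.
(a,b)_5: α=1, u≡1; β=-1, v≡3 (mod 5); (1|5)=+1, (3|5)=-1; sign (−1)^0·+1^-1·-1^1 = -1.
|Ram(-30, 13585)| = 2, even; anisotropic at {5, 19}.

[5, 19]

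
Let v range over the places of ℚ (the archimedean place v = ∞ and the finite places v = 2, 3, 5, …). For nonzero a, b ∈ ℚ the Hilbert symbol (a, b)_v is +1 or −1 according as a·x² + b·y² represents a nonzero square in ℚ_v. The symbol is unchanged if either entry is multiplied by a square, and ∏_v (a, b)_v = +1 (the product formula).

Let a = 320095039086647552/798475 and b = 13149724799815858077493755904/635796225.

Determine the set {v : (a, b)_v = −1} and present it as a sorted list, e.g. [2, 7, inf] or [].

[2, 19, 43, 47]

Mod squares: a ≡ 1420763, b ≡ 2146. Check v ∈ {∞, 2, 3, 5, 7, 13, 19, 29, 37, 41, 43, 47}.
v=7: a=7^6·(≡2), b=7^6·(≡2) mod 7; (2|7)=+1, (2|7)=+1; (−1)^{6·6·3}·(+1)^6·(+1)^6 = +1.
v=∞: 1420763 > 0 and 2146 > 0  ⇒  (a,b)_∞ = +1.
v=43: a=43^1·(≡41), b=43^2·(≡2) mod 43; (41|43)=+1, (2|43)=-1; (−1)^{1·2·21}·(+1)^2·(-1)^1 = -1.
v=13: a=13^2·(≡5), b=13^2·(≡1) mod 13; (5|13)=-1, (1|13)=+1; (−1)^{2·2·6}·(-1)^2·(+1)^2 = +1.
v=19: a=19^-1·(≡18), b=19^0·(≡14) mod 19; (18|19)=-1, (14|19)=-1; (−1)^{-1·0·9}·(-1)^0·(-1)^-1 = -1.
v=2: v_2(a)=8, v_2(b)=17; units ≡ 3, 1 (mod 8); ε·ε+αω+βω = 1·0+8·0+17·1 ≡ 1  ⇒  (a,b)_2 = -1.
v=3: a=3^0·(≡2), b=3^-2·(≡1) mod 3; (2|3)=-1, (1|3)=+1; (−1)^{0·-2·1}·(-1)^-2·(+1)^0 = +1.
v=47: a=47^1·(≡6), b=47^2·(≡39) mod 47; (6|47)=+1, (39|47)=-1; (−1)^{1·2·23}·(+1)^2·(-1)^1 = -1.
v=5: a=5^-2·(≡3), b=5^-2·(≡1) mod 5; (3|5)=-1, (1|5)=+1; (−1)^{-2·-2·2}·(-1)^-2·(+1)^-2 = +1.
v=29: a=29^2·(≡23), b=29^3·(≡25) mod 29; (23|29)=+1, (25|29)=+1; (−1)^{2·3·14}·(+1)^3·(+1)^2 = +1.
v=41: a=41^-2·(≡25), b=41^-4·(≡38) mod 41; (25|41)=+1, (38|41)=-1; (−1)^{-2·-4·20}·(+1)^-4·(-1)^-2 = +1.
v=37: a=37^1·(≡30), b=37^3·(≡4) mod 37; (30|37)=+1, (4|37)=+1; (−1)^{1·3·18}·(+1)^3·(+1)^1 = +1.
|Ram(1420763, 2146)| = 4, even; anisotropic at {2, 19, 43, 47}.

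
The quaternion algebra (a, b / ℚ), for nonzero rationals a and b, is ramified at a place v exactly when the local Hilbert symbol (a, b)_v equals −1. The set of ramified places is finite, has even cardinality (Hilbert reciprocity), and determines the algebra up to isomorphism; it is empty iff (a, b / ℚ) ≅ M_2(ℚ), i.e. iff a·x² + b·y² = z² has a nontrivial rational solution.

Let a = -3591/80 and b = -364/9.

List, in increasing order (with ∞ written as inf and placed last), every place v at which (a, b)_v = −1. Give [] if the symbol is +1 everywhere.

Mod squares: a ≡ -1995, b ≡ -91. Check v ∈ {∞, 2, 3, 5, 7, 13, 19}.
v=19: a=19^1·(≡5), b=19^0·(≡6) mod 19; (5|19)=+1, (6|19)=+1; (−1)^{1·0·9}·(+1)^0·(+1)^1 = +1.
v=2: v_2(a)=-4, v_2(b)=2; units ≡ 5, 5 (mod 8); ε·ε+αω+βω = 0·0+-4·1+2·1 ≡ 0  ⇒  (a,b)_2 = +1.
v=∞: -1995 < 0 and -91 < 0  ⇒  (a,b)_∞ = -1.
v=13: a=13^0·(≡5), b=13^1·(≡7) mod 13; (5|13)=-1, (7|13)=-1; (−1)^{0·1·6}·(-1)^1·(-1)^0 = -1.
v=7: a=7^1·(≡4), b=7^1·(≡2) mod 7; (4|7)=+1, (2|7)=+1; (−1)^{1·1·3}·(+1)^1·(+1)^1 = -1.
v=5: a=5^-1·(≡4), b=5^0·(≡4) mod 5; (4|5)=+1, (4|5)=+1; (−1)^{-1·0·2}·(+1)^0·(+1)^-1 = +1.
v=3: a=3^3·(≡1), b=3^-2·(≡2) mod 3; (1|3)=+1, (2|3)=-1; (−1)^{3·-2·1}·(+1)^-2·(-1)^3 = -1.
(-1995, -91 / ℚ) ramifies at {3, 7, 13, ∞}: a division algebra.

[3, 7, 13, inf]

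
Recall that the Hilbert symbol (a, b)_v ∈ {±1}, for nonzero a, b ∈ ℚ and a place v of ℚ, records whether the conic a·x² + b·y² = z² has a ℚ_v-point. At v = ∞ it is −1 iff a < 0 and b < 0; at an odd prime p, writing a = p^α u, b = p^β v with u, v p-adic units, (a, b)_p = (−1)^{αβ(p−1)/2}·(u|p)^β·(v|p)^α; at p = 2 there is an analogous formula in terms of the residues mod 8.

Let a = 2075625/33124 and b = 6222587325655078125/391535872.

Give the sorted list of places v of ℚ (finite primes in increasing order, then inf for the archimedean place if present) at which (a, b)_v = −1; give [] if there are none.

[11, 13, 19, 41]

Mod squares: a ≡ 41, b ≡ 100529. Check v ∈ {∞, 2, 3, 5, 7, 11, 13, 19, 37, 41}.
v=37: a=37^0·(≡4), b=37^1·(≡21) mod 37; (4|37)=+1, (21|37)=+1; (−1)^{0·1·18}·(+1)^1·(+1)^0 = +1.
v=5: a=5^4·(≡4), b=5^8·(≡1) mod 5; (4|5)=+1, (1|5)=+1; (−1)^{4·8·2}·(+1)^8·(+1)^4 = +1.
v=13: a=13^-2·(≡6), b=13^-1·(≡5) mod 13; (6|13)=-1, (5|13)=-1; (−1)^{-2·-1·6}·(-1)^-1·(-1)^-2 = -1.
v=7: a=7^-2·(≡5), b=7^-6·(≡2) mod 7; (5|7)=-1, (2|7)=+1; (−1)^{-2·-6·3}·(-1)^-6·(+1)^-2 = +1.
v=41: a=41^1·(≡23), b=41^4·(≡15) mod 41; (23|41)=+1, (15|41)=-1; (−1)^{1·4·20}·(+1)^4·(-1)^1 = -1.
v=19: a=19^0·(≡12), b=19^1·(≡6) mod 19; (12|19)=-1, (6|19)=+1; (−1)^{0·1·9}·(-1)^1·(+1)^0 = -1.
v=11: a=11^0·(≡8), b=11^1·(≡9) mod 11; (8|11)=-1, (9|11)=+1; (−1)^{0·1·5}·(-1)^1·(+1)^0 = -1.
v=3: a=3^4·(≡2), b=3^6·(≡2) mod 3; (2|3)=-1, (2|3)=-1; (−1)^{4·6·1}·(-1)^6·(-1)^4 = +1.
v=2: v_2(a)=-2, v_2(b)=-8; units ≡ 1, 1 (mod 8); ε·ε+αω+βω = 0·0+-2·0+-8·0 ≡ 0  ⇒  (a,b)_2 = +1.
v=∞: 41 > 0 and 100529 > 0  ⇒  (a,b)_∞ = +1.
Ram(41, 100529) = {11, 13, 19, 41}; no ℚ_11-point on the conic.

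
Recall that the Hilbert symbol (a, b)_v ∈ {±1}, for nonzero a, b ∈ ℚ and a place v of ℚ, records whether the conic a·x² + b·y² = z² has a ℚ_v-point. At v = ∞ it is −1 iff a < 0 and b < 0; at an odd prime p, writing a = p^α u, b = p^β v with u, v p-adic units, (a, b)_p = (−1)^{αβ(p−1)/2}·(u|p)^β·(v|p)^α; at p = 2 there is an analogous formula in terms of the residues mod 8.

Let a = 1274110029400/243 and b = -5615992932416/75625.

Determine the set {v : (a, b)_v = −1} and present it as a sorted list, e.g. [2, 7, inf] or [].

(a, b) ≡ (122322, -64097801) mod (ℚ^×)²; places V = {2, 3, 5, 11, 13, 19, 29, 31, 37, 41, 43, 47, ∞}.
(a,b)_13: α=2, u≡5; β=0, v≡1 (mod 13); (5|13)=-1, (1|13)=+1; sign (−1)^0·-1^0·+1^2 = +1.
(a,b)_41: α=0, u≡19; β=1, v≡21 (mod 41); (19|41)=-1, (21|41)=+1; sign (−1)^0·-1^1·+1^0 = -1.
(a,b)_29: α=1, u≡7; β=1, v≡5 (mod 29); (7|29)=+1, (5|29)=+1; sign (−1)^0·+1^1·+1^1 = +1.
(a,b)_19: α=1, u≡4; β=0, v≡14 (mod 19); (4|19)=+1, (14|19)=-1; sign (−1)^0·+1^0·-1^1 = -1.
(a,b)_2: α=3, β=6; u≡1, v≡7 (mod 8); ε(u)ε(v)=0·1, αω(v)=3·0, βω(u)=6·0; sum ≡ 0  ⇒  +1.
(a,b)_37: α=1, u≡23; β=3, v≡1 (mod 37); (23|37)=-1, (1|37)=+1; sign (−1)^0·-1^3·+1^1 = -1.
(a,b)_43: α=2, u≡28; β=0, v≡30 (mod 43); (28|43)=-1, (30|43)=-1; sign (−1)^0·-1^0·-1^2 = +1.
(a,b)_11: α=0, u≡10; β=-2, v≡10 (mod 11); (10|11)=-1, (10|11)=-1; sign (−1)^0·-1^-2·-1^0 = +1.
(a,b)_47: α=0, u≡34; β=1, v≡17 (mod 47); (34|47)=+1, (17|47)=+1; sign (−1)^0·+1^1·+1^0 = +1.
(a,b)_5: α=2, u≡2; β=-4, v≡4 (mod 5); (2|5)=-1, (4|5)=+1; sign (−1)^0·-1^-4·+1^2 = +1.
(a,b)_3: α=-5, u≡1; β=0, v≡1 (mod 3); (1|3)=+1, (1|3)=+1; sign (−1)^0·+1^0·+1^-5 = +1.
(a,b)_∞: sgn(122322)=+, sgn(-64097801)=−, so +1.
(a,b)_31: α=0, u≡6; β=1, v≡22 (mod 31); (6|31)=-1, (22|31)=-1; sign (−1)^0·-1^1·-1^0 = -1.
Ram(122322, -64097801) = {19, 31, 37, 41}; no ℚ_19-point on the conic.

[19, 31, 37, 41]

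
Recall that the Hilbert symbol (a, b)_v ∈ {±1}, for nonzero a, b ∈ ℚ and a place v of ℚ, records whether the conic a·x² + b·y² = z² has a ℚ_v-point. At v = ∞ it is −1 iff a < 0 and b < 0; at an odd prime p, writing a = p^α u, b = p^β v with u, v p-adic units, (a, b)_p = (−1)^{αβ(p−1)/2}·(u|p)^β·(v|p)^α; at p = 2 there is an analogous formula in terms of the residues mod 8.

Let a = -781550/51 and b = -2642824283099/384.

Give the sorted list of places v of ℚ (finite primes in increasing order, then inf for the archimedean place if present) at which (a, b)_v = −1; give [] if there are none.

(a, b) ≡ (-32538, -384793266) mod (ℚ^×)²; places V = {2, 3, 5, 7, 11, 13, 17, 23, 29, 31, 37, ∞}.
(a,b)_23: α=0, u≡21; β=1, v≡2 (mod 23); (21|23)=-1, (2|23)=+1; sign (−1)^0·-1^1·+1^0 = -1.
(a,b)_5: α=2, u≡3; β=0, v≡4 (mod 5); (3|5)=-1, (4|5)=+1; sign (−1)^0·-1^0·+1^2 = +1.
(a,b)_29: α=1, u≡22; β=2, v≡4 (mod 29); (22|29)=+1, (4|29)=+1; sign (−1)^0·+1^2·+1^1 = +1.
(a,b)_7: α=2, u≡5; β=2, v≡3 (mod 7); (5|7)=-1, (3|7)=-1; sign (−1)^0·-1^2·-1^2 = +1.
(a,b)_∞: sgn(-32538)=−, sgn(-384793266)=−, so -1.
(a,b)_13: α=0, u≡3; β=1, v≡1 (mod 13); (3|13)=+1, (1|13)=+1; sign (−1)^0·+1^1·+1^0 = +1.
(a,b)_37: α=0, u≡8; β=1, v≡35 (mod 37); (8|37)=-1, (35|37)=-1; sign (−1)^0·-1^1·-1^0 = -1.
(a,b)_17: α=-1, u≡14; β=1, v≡14 (mod 17); (14|17)=-1, (14|17)=-1; sign (−1)^0·-1^1·-1^-1 = +1.
(a,b)_3: α=-1, u≡2; β=-1, v≡2 (mod 3); (2|3)=-1, (2|3)=-1; sign (−1)^1·-1^-1·-1^-1 = -1.
(a,b)_31: α=0, u≡29; β=1, v≡24 (mod 31); (29|31)=-1, (24|31)=-1; sign (−1)^0·-1^1·-1^0 = -1.
(a,b)_2: α=1, β=-7; u≡3, v≡7 (mod 8); ε(u)ε(v)=1·1, αω(v)=1·0, βω(u)=-7·1; sum ≡ 0  ⇒  +1.
(a,b)_11: α=1, u≡3; β=1, v≡9 (mod 11); (3|11)=+1, (9|11)=+1; sign (−1)^1·+1^1·+1^1 = -1.
Ram(-32538, -384793266) = {3, 11, 23, 31, 37, ∞}; no ℚ_3-point on the conic.

[3, 11, 23, 31, 37, inf]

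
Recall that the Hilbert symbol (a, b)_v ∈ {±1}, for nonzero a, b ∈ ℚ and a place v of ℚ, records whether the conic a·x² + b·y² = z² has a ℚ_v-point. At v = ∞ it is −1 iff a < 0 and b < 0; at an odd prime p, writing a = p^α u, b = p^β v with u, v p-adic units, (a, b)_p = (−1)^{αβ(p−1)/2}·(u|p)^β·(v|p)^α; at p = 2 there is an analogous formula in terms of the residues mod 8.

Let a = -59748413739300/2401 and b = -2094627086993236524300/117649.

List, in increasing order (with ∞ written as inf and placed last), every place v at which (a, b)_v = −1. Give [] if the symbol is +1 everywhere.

(a, b) ≡ (-17, -17043) mod (ℚ^×)²; places V = {2, 3, 5, 7, 11, 13, 17, 19, 23, ∞}.
(a,b)_∞: sgn(-17)=−, sgn(-17043)=−, so -1.
(a,b)_5: α=2, u≡3; β=2, v≡2 (mod 5); (3|5)=-1, (2|5)=-1; sign (−1)^0·-1^2·-1^2 = +1.
(a,b)_2: α=2, β=2; u≡7, v≡5 (mod 8); ε(u)ε(v)=1·0, αω(v)=2·1, βω(u)=2·0; sum ≡ 0  ⇒  +1.
(a,b)_19: α=2, u≡8; β=3, v≡18 (mod 19); (8|19)=-1, (18|19)=-1; sign (−1)^0·-1^3·-1^2 = -1.
(a,b)_7: α=-4, u≡1; β=-6, v≡2 (mod 7); (1|7)=+1, (2|7)=+1; sign (−1)^0·+1^-6·+1^-4 = +1.
(a,b)_13: α=2, u≡1; β=3, v≡2 (mod 13); (1|13)=+1, (2|13)=-1; sign (−1)^0·+1^3·-1^2 = +1.
(a,b)_3: α=2, u≡1; β=3, v≡1 (mod 3); (1|3)=+1, (1|3)=+1; sign (−1)^0·+1^3·+1^2 = +1.
(a,b)_17: α=1, u≡13; β=2, v≡2 (mod 17); (13|17)=+1, (2|17)=+1; sign (−1)^0·+1^2·+1^1 = +1.
(a,b)_23: α=2, u≡18; β=3, v≡1 (mod 23); (18|23)=+1, (1|23)=+1; sign (−1)^0·+1^3·+1^2 = +1.
(a,b)_11: α=2, u≡1; β=4, v≡7 (mod 11); (1|11)=+1, (7|11)=-1; sign (−1)^0·+1^4·-1^2 = +1.
|Ram(-17, -17043)| = 2, even; anisotropic at {19, ∞}.

[19, inf]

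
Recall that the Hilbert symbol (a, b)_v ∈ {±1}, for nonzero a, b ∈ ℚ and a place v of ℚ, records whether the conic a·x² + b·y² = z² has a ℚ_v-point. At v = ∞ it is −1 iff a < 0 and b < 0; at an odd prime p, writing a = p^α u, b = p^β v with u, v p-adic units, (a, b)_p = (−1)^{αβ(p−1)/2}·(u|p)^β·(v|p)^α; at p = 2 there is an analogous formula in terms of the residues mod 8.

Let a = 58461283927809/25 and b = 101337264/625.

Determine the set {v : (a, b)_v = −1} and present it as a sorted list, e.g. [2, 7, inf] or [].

[3, 31]

(a, b) ≡ (13370889, 703731) mod (ℚ^×)²; places V = {2, 3, 5, 7, 17, 19, 23, 31, 41, 47, ∞}.
(a,b)_∞: sgn(13370889)=+, sgn(703731)=+, so +1.
(a,b)_41: α=2, u≡40; β=0, v≡27 (mod 41); (40|41)=+1, (27|41)=-1; sign (−1)^0·+1^0·-1^2 = +1.
(a,b)_23: α=1, u≡13; β=1, v≡22 (mod 23); (13|23)=+1, (22|23)=-1; sign (−1)^1·+1^1·-1^1 = +1.
(a,b)_31: α=1, u≡25; β=1, v≡5 (mod 31); (25|31)=+1, (5|31)=+1; sign (−1)^1·+1^1·+1^1 = -1.
(a,b)_2: α=0, β=4; u≡1, v≡3 (mod 8); ε(u)ε(v)=0·1, αω(v)=0·1, βω(u)=4·0; sum ≡ 0  ⇒  +1.
(a,b)_7: α=1, u≡2; β=1, v≡5 (mod 7); (2|7)=+1, (5|7)=-1; sign (−1)^1·+1^1·-1^1 = +1.
(a,b)_3: α=3, u≡1; β=3, v≡1 (mod 3); (1|3)=+1, (1|3)=+1; sign (−1)^1·+1^3·+1^3 = -1.
(a,b)_19: α=1, u≡11; β=0, v≡17 (mod 19); (11|19)=+1, (17|19)=+1; sign (−1)^0·+1^0·+1^1 = +1.
(a,b)_17: α=2, u≡13; β=0, v≡2 (mod 17); (13|17)=+1, (2|17)=+1; sign (−1)^0·+1^0·+1^2 = +1.
(a,b)_47: α=1, u≡15; β=1, v≡36 (mod 47); (15|47)=-1, (36|47)=+1; sign (−1)^1·-1^1·+1^1 = +1.
(a,b)_5: α=-2, u≡4; β=-4, v≡4 (mod 5); (4|5)=+1, (4|5)=+1; sign (−1)^0·+1^-4·+1^-2 = +1.
(13370889, 703731 / ℚ) ramifies at {3, 31}: a division algebra.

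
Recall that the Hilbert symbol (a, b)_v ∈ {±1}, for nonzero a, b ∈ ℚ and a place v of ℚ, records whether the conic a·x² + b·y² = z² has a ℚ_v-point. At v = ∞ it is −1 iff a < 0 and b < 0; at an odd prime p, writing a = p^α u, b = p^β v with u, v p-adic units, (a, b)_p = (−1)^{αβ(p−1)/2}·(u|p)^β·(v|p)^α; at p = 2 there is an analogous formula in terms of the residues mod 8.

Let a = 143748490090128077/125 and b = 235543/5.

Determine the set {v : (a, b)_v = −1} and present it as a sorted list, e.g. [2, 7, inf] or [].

[11, 19]

Mod squares: a ≡ 2185, b ≡ 24035. Check v ∈ {∞, 2, 5, 7, 11, 19, 23}.
v=2: v_2(a)=0, v_2(b)=0; units ≡ 1, 3 (mod 8); ε·ε+αω+βω = 0·1+0·1+0·0 ≡ 0  ⇒  (a,b)_2 = +1.
v=19: a=19^3·(≡7), b=19^1·(≡17) mod 19; (7|19)=+1, (17|19)=+1; (−1)^{3·1·9}·(+1)^1·(+1)^3 = -1.
v=23: a=23^3·(≡3), b=23^1·(≡15) mod 23; (3|23)=+1, (15|23)=-1; (−1)^{3·1·11}·(+1)^1·(-1)^3 = +1.
v=∞: 2185 > 0 and 24035 > 0  ⇒  (a,b)_∞ = +1.
v=7: a=7^6·(≡4), b=7^2·(≡1) mod 7; (4|7)=+1, (1|7)=+1; (−1)^{6·2·3}·(+1)^2·(+1)^6 = +1.
v=5: a=5^-3·(≡2), b=5^-1·(≡3) mod 5; (2|5)=-1, (3|5)=-1; (−1)^{-3·-1·2}·(-1)^-1·(-1)^-3 = +1.
v=11: a=11^4·(≡6), b=11^1·(≡8) mod 11; (6|11)=-1, (8|11)=-1; (−1)^{4·1·5}·(-1)^1·(-1)^4 = -1.
(2185, 24035 / ℚ) ramifies at {11, 19}: a division algebra.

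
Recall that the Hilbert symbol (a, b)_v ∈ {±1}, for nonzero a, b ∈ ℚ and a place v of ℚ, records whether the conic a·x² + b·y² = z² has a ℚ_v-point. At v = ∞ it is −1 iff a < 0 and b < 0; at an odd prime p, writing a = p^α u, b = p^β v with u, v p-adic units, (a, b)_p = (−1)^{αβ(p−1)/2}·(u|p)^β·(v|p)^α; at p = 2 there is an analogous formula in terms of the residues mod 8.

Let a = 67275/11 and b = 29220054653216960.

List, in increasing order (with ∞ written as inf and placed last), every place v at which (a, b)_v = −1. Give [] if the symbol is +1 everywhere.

[13, 29]

Mod squares: a ≡ 3289, b ≡ 30218435. Check v ∈ {∞, 2, 3, 5, 11, 13, 17, 23, 29, 41}.
v=29: a=29^0·(≡18), b=29^1·(≡9) mod 29; (18|29)=-1, (9|29)=+1; (−1)^{0·1·14}·(-1)^1·(+1)^0 = -1.
v=13: a=13^1·(≡6), b=13^5·(≡3) mod 13; (6|13)=-1, (3|13)=+1; (−1)^{1·5·6}·(-1)^5·(+1)^1 = -1.
v=17: a=17^0·(≡16), b=17^1·(≡9) mod 17; (16|17)=+1, (9|17)=+1; (−1)^{0·1·8}·(+1)^1·(+1)^0 = +1.
v=3: a=3^2·(≡1), b=3^0·(≡2) mod 3; (1|3)=+1, (2|3)=-1; (−1)^{2·0·1}·(+1)^0·(-1)^2 = +1.
v=5: a=5^2·(≡1), b=5^1·(≡2) mod 5; (1|5)=+1, (2|5)=-1; (−1)^{2·1·2}·(+1)^1·(-1)^2 = +1.
v=23: a=23^1·(≡15), b=23^3·(≡9) mod 23; (15|23)=-1, (9|23)=+1; (−1)^{1·3·11}·(-1)^3·(+1)^1 = +1.
v=∞: 3289 > 0 and 30218435 > 0  ⇒  (a,b)_∞ = +1.
v=41: a=41^0·(≡33), b=41^1·(≡6) mod 41; (33|41)=+1, (6|41)=-1; (−1)^{0·1·20}·(+1)^1·(-1)^0 = +1.
v=11: a=11^-1·(≡10), b=11^0·(≡5) mod 11; (10|11)=-1, (5|11)=+1; (−1)^{-1·0·5}·(-1)^0·(+1)^-1 = +1.
v=2: v_2(a)=0, v_2(b)=6; units ≡ 1, 3 (mod 8); ε·ε+αω+βω = 0·1+0·1+6·0 ≡ 0  ⇒  (a,b)_2 = +1.
|Ram(3289, 30218435)| = 2, even; anisotropic at {13, 29}.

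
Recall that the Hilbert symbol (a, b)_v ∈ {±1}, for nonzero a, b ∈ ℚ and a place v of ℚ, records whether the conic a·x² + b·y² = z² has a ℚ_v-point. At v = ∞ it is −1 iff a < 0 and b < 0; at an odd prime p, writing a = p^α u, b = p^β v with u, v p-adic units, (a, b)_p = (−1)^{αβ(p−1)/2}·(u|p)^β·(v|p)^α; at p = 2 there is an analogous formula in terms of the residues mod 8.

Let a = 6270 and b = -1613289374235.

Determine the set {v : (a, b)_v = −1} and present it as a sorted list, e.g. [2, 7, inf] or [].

Mod squares: a ≡ 6270, b ≡ -33915. Check v ∈ {∞, 2, 3, 5, 7, 11, 17, 19}.
v=3: a=3^1·(≡2), b=3^3·(≡2) mod 3; (2|3)=-1, (2|3)=-1; (−1)^{1·3·1}·(-1)^3·(-1)^1 = -1.
v=∞: 6270 > 0 and -33915 < 0  ⇒  (a,b)_∞ = +1.
v=2: v_2(a)=1, v_2(b)=0; units ≡ 7, 5 (mod 8); ε·ε+αω+βω = 1·0+1·1+0·0 ≡ 1  ⇒  (a,b)_2 = -1.
v=17: a=17^0·(≡14), b=17^1·(≡3) mod 17; (14|17)=-1, (3|17)=-1; (−1)^{0·1·8}·(-1)^1·(-1)^0 = -1.
v=11: a=11^1·(≡9), b=11^4·(≡3) mod 11; (9|11)=+1, (3|11)=+1; (−1)^{1·4·5}·(+1)^4·(+1)^1 = +1.
v=19: a=19^1·(≡7), b=19^3·(≡4) mod 19; (7|19)=+1, (4|19)=+1; (−1)^{1·3·9}·(+1)^3·(+1)^1 = -1.
v=5: a=5^1·(≡4), b=5^1·(≡3) mod 5; (4|5)=+1, (3|5)=-1; (−1)^{1·1·2}·(+1)^1·(-1)^1 = -1.
v=7: a=7^0·(≡5), b=7^1·(≡3) mod 7; (5|7)=-1, (3|7)=-1; (−1)^{0·1·3}·(-1)^1·(-1)^0 = -1.
Ram(6270, -33915) = {2, 3, 5, 7, 17, 19}; no ℚ_2-point on the conic.

[2, 3, 5, 7, 17, 19]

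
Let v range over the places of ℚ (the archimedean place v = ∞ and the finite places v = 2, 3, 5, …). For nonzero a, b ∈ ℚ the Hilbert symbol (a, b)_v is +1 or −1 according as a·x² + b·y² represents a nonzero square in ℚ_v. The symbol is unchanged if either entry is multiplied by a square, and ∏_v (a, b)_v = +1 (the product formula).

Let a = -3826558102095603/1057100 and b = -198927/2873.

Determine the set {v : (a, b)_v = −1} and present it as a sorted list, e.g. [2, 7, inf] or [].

[17, 23, 29, inf]

Mod squares: a ≡ -7337, b ≡ -391. Check v ∈ {∞, 2, 3, 5, 7, 11, 13, 17, 19, 23, 29, 31}.
v=29: a=29^3·(≡21), b=29^0·(≡21) mod 29; (21|29)=-1, (21|29)=-1; (−1)^{3·0·14}·(-1)^0·(-1)^3 = -1.
v=5: a=5^-2·(≡3), b=5^0·(≡1) mod 5; (3|5)=-1, (1|5)=+1; (−1)^{-2·0·2}·(-1)^0·(+1)^-2 = +1.
v=∞: -7337 < 0 and -391 < 0  ⇒  (a,b)_∞ = -1.
v=13: a=13^0·(≡7), b=13^-2·(≡3) mod 13; (7|13)=-1, (3|13)=+1; (−1)^{0·-2·6}·(-1)^-2·(+1)^0 = +1.
v=19: a=19^2·(≡9), b=19^0·(≡15) mod 19; (9|19)=+1, (15|19)=-1; (−1)^{2·0·9}·(+1)^0·(-1)^2 = +1.
v=11: a=11^-1·(≡4), b=11^0·(≡4) mod 11; (4|11)=+1, (4|11)=+1; (−1)^{-1·0·5}·(+1)^0·(+1)^-1 = +1.
v=3: a=3^6·(≡1), b=3^2·(≡2) mod 3; (1|3)=+1, (2|3)=-1; (−1)^{6·2·1}·(+1)^2·(-1)^6 = +1.
v=31: a=31^-2·(≡14), b=31^2·(≡30) mod 31; (14|31)=+1, (30|31)=-1; (−1)^{-2·2·15}·(+1)^2·(-1)^-2 = +1.
v=7: a=7^2·(≡5), b=7^0·(≡2) mod 7; (5|7)=-1, (2|7)=+1; (−1)^{2·0·3}·(-1)^0·(+1)^2 = +1.
v=17: a=17^0·(≡5), b=17^-1·(≡10) mod 17; (5|17)=-1, (10|17)=-1; (−1)^{0·-1·8}·(-1)^-1·(-1)^0 = -1.
v=23: a=23^3·(≡4), b=23^1·(≡12) mod 23; (4|23)=+1, (12|23)=+1; (−1)^{3·1·11}·(+1)^1·(+1)^3 = -1.
v=2: v_2(a)=-2, v_2(b)=0; units ≡ 7, 1 (mod 8); ε·ε+αω+βω = 1·0+-2·0+0·0 ≡ 0  ⇒  (a,b)_2 = +1.
|Ram(-7337, -391)| = 4, even; anisotropic at {17, 23, 29, ∞}.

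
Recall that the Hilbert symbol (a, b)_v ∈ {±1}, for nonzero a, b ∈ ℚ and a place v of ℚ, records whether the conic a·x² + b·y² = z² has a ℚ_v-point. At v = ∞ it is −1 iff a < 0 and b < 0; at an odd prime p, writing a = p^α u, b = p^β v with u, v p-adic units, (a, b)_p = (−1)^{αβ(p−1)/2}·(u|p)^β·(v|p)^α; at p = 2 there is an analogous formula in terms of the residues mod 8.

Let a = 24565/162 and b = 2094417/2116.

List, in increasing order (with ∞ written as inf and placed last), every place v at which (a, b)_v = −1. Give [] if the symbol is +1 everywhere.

Mod squares: a ≡ 170, b ≡ 17. Check v ∈ {∞, 2, 3, 5, 13, 17, 23}.
v=2: v_2(a)=-1, v_2(b)=-2; units ≡ 5, 1 (mod 8); ε·ε+αω+βω = 0·0+-1·0+-2·1 ≡ 0  ⇒  (a,b)_2 = +1.
v=23: a=23^0·(≡1), b=23^-2·(≡15) mod 23; (1|23)=+1, (15|23)=-1; (−1)^{0·-2·11}·(+1)^-2·(-1)^0 = +1.
v=∞: 170 > 0 and 17 > 0  ⇒  (a,b)_∞ = +1.
v=17: a=17^3·(≡10), b=17^1·(≡13) mod 17; (10|17)=-1, (13|17)=+1; (−1)^{3·1·8}·(-1)^1·(+1)^3 = -1.
v=5: a=5^1·(≡4), b=5^0·(≡2) mod 5; (4|5)=+1, (2|5)=-1; (−1)^{1·0·2}·(+1)^0·(-1)^1 = -1.
v=3: a=3^-4·(≡2), b=3^6·(≡2) mod 3; (2|3)=-1, (2|3)=-1; (−1)^{-4·6·1}·(-1)^6·(-1)^-4 = +1.
v=13: a=13^0·(≡10), b=13^2·(≡3) mod 13; (10|13)=+1, (3|13)=+1; (−1)^{0·2·6}·(+1)^2·(+1)^0 = +1.
Ram(170, 17) = {5, 17}; no ℚ_5-point on the conic.

[5, 17]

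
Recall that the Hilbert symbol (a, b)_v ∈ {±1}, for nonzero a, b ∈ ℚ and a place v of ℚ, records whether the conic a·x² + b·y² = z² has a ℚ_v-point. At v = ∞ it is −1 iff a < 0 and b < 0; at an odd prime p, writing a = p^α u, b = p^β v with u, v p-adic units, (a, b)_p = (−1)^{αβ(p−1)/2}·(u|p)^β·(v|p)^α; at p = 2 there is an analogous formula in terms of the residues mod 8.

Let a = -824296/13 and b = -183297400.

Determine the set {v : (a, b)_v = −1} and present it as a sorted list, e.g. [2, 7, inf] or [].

(a, b) ≡ (-2678962, -10846) mod (ℚ^×)²; places V = {2, 5, 11, 13, 17, 19, 29, ∞}.
(a,b)_11: α=1, u≡9; β=1, v≡5 (mod 11); (9|11)=+1, (5|11)=+1; sign (−1)^1·+1^1·+1^1 = -1.
(a,b)_2: α=3, β=3; u≡7, v≡1 (mod 8); ε(u)ε(v)=1·0, αω(v)=3·0, βω(u)=3·0; sum ≡ 0  ⇒  +1.
(a,b)_19: α=1, u≡17; β=0, v≡8 (mod 19); (17|19)=+1, (8|19)=-1; sign (−1)^0·+1^0·-1^1 = -1.
(a,b)_17: α=1, u≡1; β=1, v≡16 (mod 17); (1|17)=+1, (16|17)=+1; sign (−1)^0·+1^1·+1^1 = +1.
(a,b)_∞: sgn(-2678962)=−, sgn(-10846)=−, so -1.
(a,b)_13: α=-1, u≡8; β=2, v≡3 (mod 13); (8|13)=-1, (3|13)=+1; sign (−1)^0·-1^2·+1^-1 = +1.
(a,b)_29: α=1, u≡22; β=1, v≡8 (mod 29); (22|29)=+1, (8|29)=-1; sign (−1)^0·+1^1·-1^1 = -1.
(a,b)_5: α=0, u≡3; β=2, v≡4 (mod 5); (3|5)=-1, (4|5)=+1; sign (−1)^0·-1^2·+1^0 = +1.
Ram(-2678962, -10846) = {11, 19, 29, ∞}; no ℚ_11-point on the conic.

[11, 19, 29, inf]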